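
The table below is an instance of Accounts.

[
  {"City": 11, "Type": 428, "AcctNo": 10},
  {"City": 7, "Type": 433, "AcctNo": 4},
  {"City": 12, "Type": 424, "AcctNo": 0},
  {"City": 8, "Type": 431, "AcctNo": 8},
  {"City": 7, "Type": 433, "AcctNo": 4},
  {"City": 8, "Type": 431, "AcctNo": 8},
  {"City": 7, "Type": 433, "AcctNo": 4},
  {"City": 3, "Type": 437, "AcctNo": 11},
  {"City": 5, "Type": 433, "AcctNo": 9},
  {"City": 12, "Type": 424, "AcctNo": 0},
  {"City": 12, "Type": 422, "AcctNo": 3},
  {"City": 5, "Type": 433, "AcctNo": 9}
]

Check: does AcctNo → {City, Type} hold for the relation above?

Yes

AcctNo=10: 1 row → {City,Type} = (11, 428) ✓
AcctNo=4: 3 rows → {City,Type} = (7, 433), (7, 433), (7, 433) ✓
AcctNo=0: 2 rows → {City,Type} = (12, 424), (12, 424) ✓
AcctNo=8: 2 rows → {City,Type} = (8, 431), (8, 431) ✓
AcctNo=11: 1 row → {City,Type} = (3, 437) ✓
AcctNo=9: 2 rows → {City,Type} = (5, 433), (5, 433) ✓
AcctNo=3: 1 row → {City,Type} = (12, 422) ✓
Every AcctNo value is associated with a single {City, Type} value, so AcctNo → {City, Type} holds.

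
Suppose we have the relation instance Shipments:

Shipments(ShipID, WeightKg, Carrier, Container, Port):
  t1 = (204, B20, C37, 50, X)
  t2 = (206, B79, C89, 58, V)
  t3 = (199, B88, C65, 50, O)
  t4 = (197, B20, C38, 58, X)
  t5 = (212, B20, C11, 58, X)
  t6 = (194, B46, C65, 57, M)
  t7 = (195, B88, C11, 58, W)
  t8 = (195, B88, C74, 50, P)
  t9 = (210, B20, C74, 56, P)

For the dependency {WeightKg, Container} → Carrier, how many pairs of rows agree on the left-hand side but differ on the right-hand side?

2

(WeightKg=B88, Container=50): violating pairs (3,8) — 1 pair.
(WeightKg=B20, Container=58): violating pairs (4,5) — 1 pair.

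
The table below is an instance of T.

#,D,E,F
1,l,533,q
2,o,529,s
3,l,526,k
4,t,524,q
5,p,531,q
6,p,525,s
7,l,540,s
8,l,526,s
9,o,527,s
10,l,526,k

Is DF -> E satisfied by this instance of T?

No

(D=l, F=q): row 1 → E = 533 ✓
(D=o, F=s): rows 2, 9 → E takes values {529, 527} — violation
(D=l, F=k): rows 3, 10 → E = 526, 526 ✓
(D=t, F=q): row 4 → E = 524 ✓
(D=p, F=q): row 5 → E = 531 ✓
(D=p, F=s): row 6 → E = 525 ✓
(D=l, F=s): rows 7, 8 → E takes values {540, 526} — violation
Two rows agree on DF but differ on E, so DF -> E does not hold.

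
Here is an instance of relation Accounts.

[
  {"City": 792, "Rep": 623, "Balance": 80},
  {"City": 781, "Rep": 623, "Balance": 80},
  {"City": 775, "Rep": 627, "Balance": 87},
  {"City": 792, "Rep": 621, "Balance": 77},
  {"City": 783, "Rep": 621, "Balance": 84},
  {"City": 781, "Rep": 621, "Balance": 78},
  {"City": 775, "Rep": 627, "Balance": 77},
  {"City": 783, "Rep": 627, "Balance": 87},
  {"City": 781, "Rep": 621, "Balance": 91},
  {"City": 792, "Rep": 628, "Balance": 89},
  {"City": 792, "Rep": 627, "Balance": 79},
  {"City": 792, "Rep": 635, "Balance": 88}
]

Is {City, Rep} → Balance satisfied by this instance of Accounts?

(City=792, Rep=623): 1 row → Balance = 80 ✓
(City=781, Rep=623): 1 row → Balance = 80 ✓
(City=775, Rep=627): 2 rows → Balance takes values {87, 77} — violation
(City=792, Rep=621): 1 row → Balance = 77 ✓
(City=783, Rep=621): 1 row → Balance = 84 ✓
(City=781, Rep=621): 2 rows → Balance takes values {78, 91} — violation
(City=783, Rep=627): 1 row → Balance = 87 ✓
(City=792, Rep=628): 1 row → Balance = 89 ✓
(City=792, Rep=627): 1 row → Balance = 79 ✓
(City=792, Rep=635): 1 row → Balance = 88 ✓
Two rows agree on {City, Rep} but differ on Balance, so {City, Rep} → Balance does not hold.

No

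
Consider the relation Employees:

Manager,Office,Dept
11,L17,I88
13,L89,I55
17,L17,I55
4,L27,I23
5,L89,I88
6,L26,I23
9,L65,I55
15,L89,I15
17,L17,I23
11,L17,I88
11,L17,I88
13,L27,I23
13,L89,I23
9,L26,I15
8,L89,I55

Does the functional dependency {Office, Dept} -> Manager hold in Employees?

(Office=L17, Dept=I88): 3 rows → Manager = 11, 11, 11 ✓
(Office=L89, Dept=I55): 2 rows → Manager takes values {13, 8} — violation
(Office=L17, Dept=I55): 1 row → Manager = 17 ✓
(Office=L27, Dept=I23): 2 rows → Manager takes values {4, 13} — violation
(Office=L89, Dept=I88): 1 row → Manager = 5 ✓
(Office=L26, Dept=I23): 1 row → Manager = 6 ✓
(Office=L65, Dept=I55): 1 row → Manager = 9 ✓
(Office=L89, Dept=I15): 1 row → Manager = 15 ✓
(Office=L17, Dept=I23): 1 row → Manager = 17 ✓
(Office=L89, Dept=I23): 1 row → Manager = 13 ✓
(Office=L26, Dept=I15): 1 row → Manager = 9 ✓
Two rows agree on {Office, Dept} but differ on Manager, so {Office, Dept} -> Manager does not hold.

No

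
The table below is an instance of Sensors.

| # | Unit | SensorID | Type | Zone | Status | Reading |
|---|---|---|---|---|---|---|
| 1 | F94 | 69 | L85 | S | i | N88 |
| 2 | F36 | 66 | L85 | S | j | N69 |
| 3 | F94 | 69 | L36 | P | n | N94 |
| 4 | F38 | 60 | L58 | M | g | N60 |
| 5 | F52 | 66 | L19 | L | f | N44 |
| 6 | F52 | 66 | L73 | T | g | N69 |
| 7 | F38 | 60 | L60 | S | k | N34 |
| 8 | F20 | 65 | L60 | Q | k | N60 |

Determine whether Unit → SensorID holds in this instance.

Yes

Unit=F94: rows 1, 3 → SensorID = 69, 69 ✓
Unit=F36: row 2 → SensorID = 66 ✓
Unit=F38: rows 4, 7 → SensorID = 60, 60 ✓
Unit=F52: rows 5, 6 → SensorID = 66, 66 ✓
Unit=F20: row 8 → SensorID = 65 ✓
Every Unit value is associated with a single SensorID value, so Unit → SensorID holds.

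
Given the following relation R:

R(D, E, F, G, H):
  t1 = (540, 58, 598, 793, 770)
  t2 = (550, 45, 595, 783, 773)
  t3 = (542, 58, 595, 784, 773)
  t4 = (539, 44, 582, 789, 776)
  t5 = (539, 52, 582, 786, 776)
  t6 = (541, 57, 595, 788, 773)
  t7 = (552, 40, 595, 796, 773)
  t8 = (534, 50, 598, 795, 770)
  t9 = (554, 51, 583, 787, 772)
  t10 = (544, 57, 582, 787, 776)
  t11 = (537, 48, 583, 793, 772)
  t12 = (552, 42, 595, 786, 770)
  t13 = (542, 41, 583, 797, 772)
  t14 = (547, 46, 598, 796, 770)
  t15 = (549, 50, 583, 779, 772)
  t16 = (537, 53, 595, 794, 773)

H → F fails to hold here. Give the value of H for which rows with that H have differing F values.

H=770: rows 1, 8, 12, 14 → F takes values {598, 595} — violation
H=773: rows 2, 3, 6, 7, 16 → F = 595, 595, 595, 595, 595 ✓
H=776: rows 4, 5, 10 → F = 582, 582, 582 ✓
H=772: rows 9, 11, 13, 15 → F = 583, 583, 583, 583 ✓
The only H value with inconsistent F is H=770.

770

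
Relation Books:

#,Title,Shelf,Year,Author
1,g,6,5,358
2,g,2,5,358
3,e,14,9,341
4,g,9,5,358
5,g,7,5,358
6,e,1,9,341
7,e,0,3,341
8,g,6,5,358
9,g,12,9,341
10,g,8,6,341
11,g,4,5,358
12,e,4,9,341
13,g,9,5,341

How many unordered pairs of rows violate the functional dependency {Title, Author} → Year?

(Title=g, Author=358): all 6 rows agree on Year — 0 pairs.
(Title=e, Author=341): violating pairs (3,7), (6,7), (7,12) — 3 pairs.
(Title=g, Author=341): violating pairs (9,10), (9,13), (10,13) — 3 pairs.

6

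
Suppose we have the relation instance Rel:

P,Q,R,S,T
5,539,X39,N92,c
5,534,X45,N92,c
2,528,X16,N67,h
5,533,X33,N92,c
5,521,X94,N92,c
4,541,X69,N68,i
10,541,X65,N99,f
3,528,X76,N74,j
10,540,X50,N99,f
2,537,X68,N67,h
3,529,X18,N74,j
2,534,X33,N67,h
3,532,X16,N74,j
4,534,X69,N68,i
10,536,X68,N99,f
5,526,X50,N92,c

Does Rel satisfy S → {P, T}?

Yes

S=N92: 5 rows → {P,T} = (5, c), (5, c), (5, c), (5, c), (5, c) ✓
S=N67: 3 rows → {P,T} = (2, h), (2, h), (2, h) ✓
S=N68: 2 rows → {P,T} = (4, i), (4, i) ✓
S=N99: 3 rows → {P,T} = (10, f), (10, f), (10, f) ✓
S=N74: 3 rows → {P,T} = (3, j), (3, j), (3, j) ✓
Every S value is associated with a single {P, T} value, so S → {P, T} holds.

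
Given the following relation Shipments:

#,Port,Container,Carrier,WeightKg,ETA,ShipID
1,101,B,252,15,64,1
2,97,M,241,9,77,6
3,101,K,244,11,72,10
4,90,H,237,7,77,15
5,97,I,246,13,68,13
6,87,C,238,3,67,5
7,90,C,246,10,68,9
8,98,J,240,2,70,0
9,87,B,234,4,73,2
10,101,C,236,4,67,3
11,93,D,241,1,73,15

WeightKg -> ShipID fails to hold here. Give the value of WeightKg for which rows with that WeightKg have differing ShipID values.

4

WeightKg=15: row 1 → ShipID = 1 ✓
WeightKg=9: row 2 → ShipID = 6 ✓
WeightKg=11: row 3 → ShipID = 10 ✓
WeightKg=7: row 4 → ShipID = 15 ✓
WeightKg=13: row 5 → ShipID = 13 ✓
WeightKg=3: row 6 → ShipID = 5 ✓
WeightKg=10: row 7 → ShipID = 9 ✓
WeightKg=2: row 8 → ShipID = 0 ✓
WeightKg=4: rows 9, 10 → ShipID takes values {2, 3} — violation
WeightKg=1: row 11 → ShipID = 15 ✓
The only WeightKg value with inconsistent ShipID is WeightKg=4.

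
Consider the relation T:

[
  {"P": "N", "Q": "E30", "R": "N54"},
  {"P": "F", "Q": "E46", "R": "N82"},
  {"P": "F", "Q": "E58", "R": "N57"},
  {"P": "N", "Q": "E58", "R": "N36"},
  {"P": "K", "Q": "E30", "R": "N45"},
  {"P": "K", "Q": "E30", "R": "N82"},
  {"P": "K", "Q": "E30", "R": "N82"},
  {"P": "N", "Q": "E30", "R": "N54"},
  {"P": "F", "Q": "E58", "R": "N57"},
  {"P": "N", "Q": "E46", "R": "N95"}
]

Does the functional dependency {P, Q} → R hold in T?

No

(P=N, Q=E30): 2 rows → R = N54, N54 ✓
(P=F, Q=E46): 1 row → R = N82 ✓
(P=F, Q=E58): 2 rows → R = N57, N57 ✓
(P=N, Q=E58): 1 row → R = N36 ✓
(P=K, Q=E30): 3 rows → R takes values {N45, N82} — violation
(P=N, Q=E46): 1 row → R = N95 ✓
Two rows agree on {P, Q} but differ on R, so {P, Q} → R does not hold.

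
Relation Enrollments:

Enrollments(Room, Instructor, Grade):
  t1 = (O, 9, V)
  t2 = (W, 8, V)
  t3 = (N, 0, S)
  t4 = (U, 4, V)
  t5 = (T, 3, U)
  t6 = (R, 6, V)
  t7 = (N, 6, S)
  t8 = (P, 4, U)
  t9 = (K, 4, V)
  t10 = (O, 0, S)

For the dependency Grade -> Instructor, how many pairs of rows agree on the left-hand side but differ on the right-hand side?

Grade=V: violating pairs (1,2), (1,4), (1,6), (1,9), (2,4), (2,6), (2,9), (4,6), (6,9) — 9 pairs.
Grade=S: violating pairs (3,7), (7,10) — 2 pairs.
Grade=U: violating pairs (5,8) — 1 pair.

12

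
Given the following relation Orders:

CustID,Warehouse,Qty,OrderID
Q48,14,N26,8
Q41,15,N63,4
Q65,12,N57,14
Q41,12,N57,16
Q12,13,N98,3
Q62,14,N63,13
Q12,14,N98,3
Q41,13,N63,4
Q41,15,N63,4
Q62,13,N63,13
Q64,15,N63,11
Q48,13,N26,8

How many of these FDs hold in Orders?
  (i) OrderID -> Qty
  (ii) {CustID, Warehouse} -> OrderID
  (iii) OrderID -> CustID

3

(i) OrderID -> Qty: every LHS value maps to a single RHS value — holds.
(ii) {CustID, Warehouse} -> OrderID: every LHS value maps to a single RHS value — holds.
(iii) OrderID -> CustID: every LHS value maps to a single RHS value — holds.
3 of the 3 dependencies hold.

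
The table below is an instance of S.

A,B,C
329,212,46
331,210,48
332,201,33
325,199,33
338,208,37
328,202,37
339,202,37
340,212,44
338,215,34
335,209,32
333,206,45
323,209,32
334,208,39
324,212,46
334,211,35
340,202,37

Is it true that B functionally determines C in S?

B=212: 3 rows → C takes values {46, 44} — violation
B=210: 1 row → C = 48 ✓
B=201: 1 row → C = 33 ✓
B=199: 1 row → C = 33 ✓
B=208: 2 rows → C takes values {37, 39} — violation
B=202: 3 rows → C = 37, 37, 37 ✓
B=215: 1 row → C = 34 ✓
B=209: 2 rows → C = 32, 32 ✓
B=206: 1 row → C = 45 ✓
B=211: 1 row → C = 35 ✓
Two rows agree on B but differ on C, so B -> C does not hold.

No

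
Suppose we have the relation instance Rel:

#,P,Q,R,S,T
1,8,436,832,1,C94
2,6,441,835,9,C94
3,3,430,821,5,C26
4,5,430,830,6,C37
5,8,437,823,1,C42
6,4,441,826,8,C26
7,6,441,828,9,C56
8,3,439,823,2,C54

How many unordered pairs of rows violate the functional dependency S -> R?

2

S=1: violating pairs (1,5) — 1 pair.
S=9: violating pairs (2,7) — 1 pair.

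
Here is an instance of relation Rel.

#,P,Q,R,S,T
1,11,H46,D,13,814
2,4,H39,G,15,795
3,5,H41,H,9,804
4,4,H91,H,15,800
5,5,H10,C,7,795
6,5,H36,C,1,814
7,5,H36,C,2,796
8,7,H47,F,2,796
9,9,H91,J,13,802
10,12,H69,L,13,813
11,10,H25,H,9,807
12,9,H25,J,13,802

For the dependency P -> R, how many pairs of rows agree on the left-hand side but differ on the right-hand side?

P=4: violating pairs (2,4) — 1 pair.
P=5: violating pairs (3,5), (3,6), (3,7) — 3 pairs.
P=9: all 2 rows agree on R — 0 pairs.

4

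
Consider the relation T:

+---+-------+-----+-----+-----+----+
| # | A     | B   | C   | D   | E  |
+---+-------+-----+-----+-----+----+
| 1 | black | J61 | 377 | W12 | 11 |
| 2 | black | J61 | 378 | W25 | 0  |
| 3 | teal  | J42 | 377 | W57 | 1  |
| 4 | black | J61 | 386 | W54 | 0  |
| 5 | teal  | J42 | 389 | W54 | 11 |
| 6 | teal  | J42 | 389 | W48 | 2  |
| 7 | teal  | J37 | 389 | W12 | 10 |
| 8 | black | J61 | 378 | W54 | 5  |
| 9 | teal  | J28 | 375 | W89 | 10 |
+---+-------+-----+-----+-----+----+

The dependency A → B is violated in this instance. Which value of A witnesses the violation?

A=black: rows 1, 2, 4, 8 → B = J61, J61, J61, J61 ✓
A=teal: rows 3, 5, 6, 7, 9 → B takes values {J42, J37, J28} — violation
The only A value with inconsistent B is A=teal.

teal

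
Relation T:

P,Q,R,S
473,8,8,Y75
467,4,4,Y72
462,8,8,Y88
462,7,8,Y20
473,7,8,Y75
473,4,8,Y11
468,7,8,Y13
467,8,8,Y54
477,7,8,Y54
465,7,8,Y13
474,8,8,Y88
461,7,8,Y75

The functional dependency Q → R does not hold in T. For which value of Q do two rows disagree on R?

4

Q=8: 4 rows → R = 8, 8, 8, 8 ✓
Q=4: 2 rows → R takes values {4, 8} — violation
Q=7: 6 rows → R = 8, 8, 8, 8, 8, 8 ✓
The only Q value with inconsistent R is Q=4.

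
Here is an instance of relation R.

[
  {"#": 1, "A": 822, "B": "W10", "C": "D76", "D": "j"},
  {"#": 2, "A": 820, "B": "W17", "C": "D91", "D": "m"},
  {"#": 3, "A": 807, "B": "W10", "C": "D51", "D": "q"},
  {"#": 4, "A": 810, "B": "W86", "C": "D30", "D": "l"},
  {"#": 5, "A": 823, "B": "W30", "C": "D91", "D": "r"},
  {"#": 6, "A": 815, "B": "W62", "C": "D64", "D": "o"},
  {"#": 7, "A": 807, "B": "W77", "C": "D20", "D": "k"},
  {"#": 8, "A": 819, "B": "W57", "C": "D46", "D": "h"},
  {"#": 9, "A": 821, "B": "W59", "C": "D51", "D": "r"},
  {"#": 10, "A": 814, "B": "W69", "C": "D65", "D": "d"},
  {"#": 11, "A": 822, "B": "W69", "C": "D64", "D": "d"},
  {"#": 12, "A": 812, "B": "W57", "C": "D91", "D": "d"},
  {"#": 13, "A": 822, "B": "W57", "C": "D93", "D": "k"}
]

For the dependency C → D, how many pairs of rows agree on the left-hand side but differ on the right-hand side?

C=D91: violating pairs (2,5), (2,12), (5,12) — 3 pairs.
C=D51: violating pairs (3,9) — 1 pair.
C=D64: violating pairs (6,11) — 1 pair.

5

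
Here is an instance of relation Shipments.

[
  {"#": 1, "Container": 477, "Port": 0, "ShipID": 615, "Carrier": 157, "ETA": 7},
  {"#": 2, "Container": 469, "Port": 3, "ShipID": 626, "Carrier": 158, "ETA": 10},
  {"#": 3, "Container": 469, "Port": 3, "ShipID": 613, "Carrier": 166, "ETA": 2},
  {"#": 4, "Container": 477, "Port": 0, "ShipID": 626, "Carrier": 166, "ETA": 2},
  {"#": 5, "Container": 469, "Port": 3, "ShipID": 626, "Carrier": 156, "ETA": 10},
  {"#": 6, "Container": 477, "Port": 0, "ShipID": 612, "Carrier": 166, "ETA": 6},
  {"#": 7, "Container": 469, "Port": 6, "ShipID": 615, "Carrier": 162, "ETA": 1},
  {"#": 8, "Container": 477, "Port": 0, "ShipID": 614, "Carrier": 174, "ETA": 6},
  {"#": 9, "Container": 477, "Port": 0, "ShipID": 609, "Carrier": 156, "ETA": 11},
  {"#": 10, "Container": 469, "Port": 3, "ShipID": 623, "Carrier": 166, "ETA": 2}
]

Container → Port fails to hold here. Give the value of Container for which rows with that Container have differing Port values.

Container=477: rows 1, 4, 6, 8, 9 → Port = 0, 0, 0, 0, 0 ✓
Container=469: rows 2, 3, 5, 7, 10 → Port takes values {3, 6} — violation
The only Container value with inconsistent Port is Container=469.

469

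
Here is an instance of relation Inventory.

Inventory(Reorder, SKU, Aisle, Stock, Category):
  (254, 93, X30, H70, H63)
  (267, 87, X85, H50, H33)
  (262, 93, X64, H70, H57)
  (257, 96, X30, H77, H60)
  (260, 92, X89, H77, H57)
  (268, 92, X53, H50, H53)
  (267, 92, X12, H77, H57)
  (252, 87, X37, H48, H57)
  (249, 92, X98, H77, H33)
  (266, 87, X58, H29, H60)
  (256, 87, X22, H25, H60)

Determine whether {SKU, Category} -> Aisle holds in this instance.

(SKU=93, Category=H63): 1 row → Aisle = X30 ✓
(SKU=87, Category=H33): 1 row → Aisle = X85 ✓
(SKU=93, Category=H57): 1 row → Aisle = X64 ✓
(SKU=96, Category=H60): 1 row → Aisle = X30 ✓
(SKU=92, Category=H57): 2 rows → Aisle takes values {X89, X12} — violation
(SKU=92, Category=H53): 1 row → Aisle = X53 ✓
(SKU=87, Category=H57): 1 row → Aisle = X37 ✓
(SKU=92, Category=H33): 1 row → Aisle = X98 ✓
(SKU=87, Category=H60): 2 rows → Aisle takes values {X58, X22} — violation
Two rows agree on {SKU, Category} but differ on Aisle, so {SKU, Category} -> Aisle does not hold.

No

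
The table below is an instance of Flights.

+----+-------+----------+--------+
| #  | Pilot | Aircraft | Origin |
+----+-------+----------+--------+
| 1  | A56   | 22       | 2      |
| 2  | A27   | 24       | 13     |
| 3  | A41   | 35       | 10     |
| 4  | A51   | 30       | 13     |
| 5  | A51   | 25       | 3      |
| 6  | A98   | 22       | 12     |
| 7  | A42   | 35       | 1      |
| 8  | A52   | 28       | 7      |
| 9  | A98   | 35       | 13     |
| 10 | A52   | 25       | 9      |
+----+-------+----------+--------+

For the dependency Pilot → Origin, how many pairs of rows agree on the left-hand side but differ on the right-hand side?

3

Pilot=A51: violating pairs (4,5) — 1 pair.
Pilot=A98: violating pairs (6,9) — 1 pair.
Pilot=A52: violating pairs (8,10) — 1 pair.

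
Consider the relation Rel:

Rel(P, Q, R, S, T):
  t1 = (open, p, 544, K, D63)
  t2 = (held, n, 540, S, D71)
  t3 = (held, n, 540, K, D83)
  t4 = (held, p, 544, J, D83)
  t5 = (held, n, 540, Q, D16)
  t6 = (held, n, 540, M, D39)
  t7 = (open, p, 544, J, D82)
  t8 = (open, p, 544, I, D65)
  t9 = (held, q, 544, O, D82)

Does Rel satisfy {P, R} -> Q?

No

(P=open, R=544): rows 1, 7, 8 → Q = p, p, p ✓
(P=held, R=540): rows 2, 3, 5, 6 → Q = n, n, n, n ✓
(P=held, R=544): rows 4, 9 → Q takes values {p, q} — violation
Two rows agree on {P, R} but differ on Q, so {P, R} -> Q does not hold.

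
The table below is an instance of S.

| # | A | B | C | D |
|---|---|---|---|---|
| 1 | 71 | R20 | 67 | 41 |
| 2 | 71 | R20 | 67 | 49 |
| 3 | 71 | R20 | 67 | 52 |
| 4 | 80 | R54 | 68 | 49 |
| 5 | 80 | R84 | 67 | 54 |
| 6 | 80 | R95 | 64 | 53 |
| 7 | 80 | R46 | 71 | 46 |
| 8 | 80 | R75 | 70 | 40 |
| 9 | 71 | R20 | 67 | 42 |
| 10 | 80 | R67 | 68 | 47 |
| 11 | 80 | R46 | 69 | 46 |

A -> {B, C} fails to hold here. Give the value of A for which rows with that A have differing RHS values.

A=71: rows 1, 2, 3, 9 → {B,C} = (R20, 67), (R20, 67), (R20, 67), (R20, 67) ✓
A=80: rows 4, 5, 6, 7, 8, 10, 11 → {B,C} takes values {(R54, 68), (R84, 67), (R95, 64), (R46, 71), (R75, 70), (R67, 68), (R46, 69)} — violation
The only A value with inconsistent RHS is A=80.

80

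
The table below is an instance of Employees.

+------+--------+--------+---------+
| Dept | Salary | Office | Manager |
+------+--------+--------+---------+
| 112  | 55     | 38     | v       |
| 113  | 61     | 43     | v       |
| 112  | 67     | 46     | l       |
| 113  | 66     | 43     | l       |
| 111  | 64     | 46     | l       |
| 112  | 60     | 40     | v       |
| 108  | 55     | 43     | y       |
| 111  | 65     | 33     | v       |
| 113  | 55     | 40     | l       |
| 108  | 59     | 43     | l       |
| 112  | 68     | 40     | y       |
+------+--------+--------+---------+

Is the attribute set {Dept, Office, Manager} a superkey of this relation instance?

All 11 rows have distinct {Dept, Office, Manager} values, so {Dept, Office, Manager} → (all attributes) holds and {Dept, Office, Manager} is a superkey.

Yes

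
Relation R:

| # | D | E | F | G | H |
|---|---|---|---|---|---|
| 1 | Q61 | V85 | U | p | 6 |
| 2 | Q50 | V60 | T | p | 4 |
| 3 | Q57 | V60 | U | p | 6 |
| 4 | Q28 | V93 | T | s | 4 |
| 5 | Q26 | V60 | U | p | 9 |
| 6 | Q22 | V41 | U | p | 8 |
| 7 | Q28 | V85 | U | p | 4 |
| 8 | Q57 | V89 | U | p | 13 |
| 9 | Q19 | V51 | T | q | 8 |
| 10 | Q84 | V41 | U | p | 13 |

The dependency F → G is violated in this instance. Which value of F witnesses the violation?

F=U: rows 1, 3, 5, 6, 7, 8, 10 → G = p, p, p, p, p, p, p ✓
F=T: rows 2, 4, 9 → G takes values {p, s, q} — violation
The only F value with inconsistent G is F=T.

T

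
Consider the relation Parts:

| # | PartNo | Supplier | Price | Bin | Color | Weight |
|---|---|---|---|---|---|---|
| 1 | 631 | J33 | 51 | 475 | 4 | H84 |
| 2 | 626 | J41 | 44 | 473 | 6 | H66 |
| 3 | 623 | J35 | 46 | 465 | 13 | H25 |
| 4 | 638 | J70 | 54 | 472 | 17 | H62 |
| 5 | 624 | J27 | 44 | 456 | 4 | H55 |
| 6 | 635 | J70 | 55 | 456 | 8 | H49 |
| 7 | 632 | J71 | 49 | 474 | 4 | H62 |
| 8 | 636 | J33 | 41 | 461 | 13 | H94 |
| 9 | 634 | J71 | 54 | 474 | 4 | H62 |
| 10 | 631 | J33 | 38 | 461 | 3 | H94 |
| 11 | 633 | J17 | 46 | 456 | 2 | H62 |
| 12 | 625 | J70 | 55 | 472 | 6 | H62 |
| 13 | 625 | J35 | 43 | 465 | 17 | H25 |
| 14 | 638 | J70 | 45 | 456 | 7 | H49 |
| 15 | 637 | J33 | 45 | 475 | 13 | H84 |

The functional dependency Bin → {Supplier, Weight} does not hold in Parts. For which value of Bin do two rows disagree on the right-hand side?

456

Bin=475: rows 1, 15 → {Supplier,Weight} = (J33, H84), (J33, H84) ✓
Bin=473: row 2 → {Supplier,Weight} = (J41, H66) ✓
Bin=465: rows 3, 13 → {Supplier,Weight} = (J35, H25), (J35, H25) ✓
Bin=472: rows 4, 12 → {Supplier,Weight} = (J70, H62), (J70, H62) ✓
Bin=456: rows 5, 6, 11, 14 → {Supplier,Weight} takes values {(J27, H55), (J70, H49), (J17, H62)} — violation
Bin=474: rows 7, 9 → {Supplier,Weight} = (J71, H62), (J71, H62) ✓
Bin=461: rows 8, 10 → {Supplier,Weight} = (J33, H94), (J33, H94) ✓
The only Bin value with inconsistent RHS is Bin=456.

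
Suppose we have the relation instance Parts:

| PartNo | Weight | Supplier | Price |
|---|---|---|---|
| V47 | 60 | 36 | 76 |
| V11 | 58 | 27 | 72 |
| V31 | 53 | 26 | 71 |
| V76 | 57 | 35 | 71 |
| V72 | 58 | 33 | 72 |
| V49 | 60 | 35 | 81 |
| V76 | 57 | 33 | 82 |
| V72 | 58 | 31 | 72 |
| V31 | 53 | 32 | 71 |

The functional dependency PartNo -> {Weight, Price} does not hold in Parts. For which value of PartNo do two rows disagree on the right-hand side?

V76

PartNo=V47: 1 row → {Weight,Price} = (60, 76) ✓
PartNo=V11: 1 row → {Weight,Price} = (58, 72) ✓
PartNo=V31: 2 rows → {Weight,Price} = (53, 71), (53, 71) ✓
PartNo=V76: 2 rows → {Weight,Price} takes values {(57, 71), (57, 82)} — violation
PartNo=V72: 2 rows → {Weight,Price} = (58, 72), (58, 72) ✓
PartNo=V49: 1 row → {Weight,Price} = (60, 81) ✓
The only PartNo value with inconsistent RHS is PartNo=V76.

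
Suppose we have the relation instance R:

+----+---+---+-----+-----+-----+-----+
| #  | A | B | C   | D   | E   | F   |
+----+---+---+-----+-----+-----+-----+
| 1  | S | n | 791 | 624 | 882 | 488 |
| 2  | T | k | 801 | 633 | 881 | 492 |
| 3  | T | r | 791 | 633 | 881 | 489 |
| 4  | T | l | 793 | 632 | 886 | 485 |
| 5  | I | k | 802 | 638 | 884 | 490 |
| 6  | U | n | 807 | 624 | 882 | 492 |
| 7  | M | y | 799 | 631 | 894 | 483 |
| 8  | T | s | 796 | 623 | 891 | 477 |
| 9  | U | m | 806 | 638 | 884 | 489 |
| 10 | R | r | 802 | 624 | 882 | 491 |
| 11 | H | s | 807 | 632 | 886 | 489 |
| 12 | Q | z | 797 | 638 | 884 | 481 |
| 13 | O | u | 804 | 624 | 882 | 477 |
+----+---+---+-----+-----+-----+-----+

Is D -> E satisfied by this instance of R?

D=624: rows 1, 6, 10, 13 → E = 882, 882, 882, 882 ✓
D=633: rows 2, 3 → E = 881, 881 ✓
D=632: rows 4, 11 → E = 886, 886 ✓
D=638: rows 5, 9, 12 → E = 884, 884, 884 ✓
D=631: row 7 → E = 894 ✓
D=623: row 8 → E = 891 ✓
Every D value is associated with a single E value, so D -> E holds.

Yes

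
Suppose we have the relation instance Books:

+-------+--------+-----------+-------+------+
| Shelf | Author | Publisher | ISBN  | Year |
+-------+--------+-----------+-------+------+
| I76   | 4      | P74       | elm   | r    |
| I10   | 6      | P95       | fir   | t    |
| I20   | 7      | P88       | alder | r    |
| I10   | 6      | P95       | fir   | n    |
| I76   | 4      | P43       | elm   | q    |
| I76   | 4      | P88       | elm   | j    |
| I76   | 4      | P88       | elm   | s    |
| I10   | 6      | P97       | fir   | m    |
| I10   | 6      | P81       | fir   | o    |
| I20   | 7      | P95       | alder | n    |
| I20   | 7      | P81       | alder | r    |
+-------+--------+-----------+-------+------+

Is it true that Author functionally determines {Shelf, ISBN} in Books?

Author=4: 4 rows → {Shelf,ISBN} = (I76, elm), (I76, elm), (I76, elm), (I76, elm) ✓
Author=6: 4 rows → {Shelf,ISBN} = (I10, fir), (I10, fir), (I10, fir), (I10, fir) ✓
Author=7: 3 rows → {Shelf,ISBN} = (I20, alder), (I20, alder), (I20, alder) ✓
Every Author value is associated with a single {Shelf, ISBN} value, so Author → {Shelf, ISBN} holds.

Yes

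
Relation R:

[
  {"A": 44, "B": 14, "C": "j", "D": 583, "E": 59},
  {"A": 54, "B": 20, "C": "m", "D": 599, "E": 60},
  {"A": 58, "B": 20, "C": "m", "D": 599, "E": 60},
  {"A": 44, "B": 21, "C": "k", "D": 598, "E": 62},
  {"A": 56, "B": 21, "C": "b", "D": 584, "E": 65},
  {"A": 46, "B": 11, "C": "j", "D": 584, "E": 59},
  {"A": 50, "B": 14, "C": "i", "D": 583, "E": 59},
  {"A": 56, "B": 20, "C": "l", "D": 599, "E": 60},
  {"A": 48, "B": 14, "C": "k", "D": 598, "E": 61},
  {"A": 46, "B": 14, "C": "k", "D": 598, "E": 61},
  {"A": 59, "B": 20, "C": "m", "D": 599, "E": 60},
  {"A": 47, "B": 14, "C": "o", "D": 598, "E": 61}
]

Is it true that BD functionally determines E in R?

Yes

(B=14, D=583): 2 rows → E = 59, 59 ✓
(B=20, D=599): 4 rows → E = 60, 60, 60, 60 ✓
(B=21, D=598): 1 row → E = 62 ✓
(B=21, D=584): 1 row → E = 65 ✓
(B=11, D=584): 1 row → E = 59 ✓
(B=14, D=598): 3 rows → E = 61, 61, 61 ✓
Every BD value is associated with a single E value, so BD → E holds.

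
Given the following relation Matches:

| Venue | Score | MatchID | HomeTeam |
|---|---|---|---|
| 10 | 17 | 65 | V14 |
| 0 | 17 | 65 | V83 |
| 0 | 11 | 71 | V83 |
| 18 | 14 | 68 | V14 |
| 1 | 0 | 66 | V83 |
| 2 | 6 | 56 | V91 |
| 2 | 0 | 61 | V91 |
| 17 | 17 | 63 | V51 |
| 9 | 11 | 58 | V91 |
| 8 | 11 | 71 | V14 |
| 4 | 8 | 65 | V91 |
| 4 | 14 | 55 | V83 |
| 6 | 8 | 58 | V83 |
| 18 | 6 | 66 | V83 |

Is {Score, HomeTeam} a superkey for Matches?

Yes

All 14 rows have distinct {Score, HomeTeam} values, so {Score, HomeTeam} → (all attributes) holds and {Score, HomeTeam} is a superkey.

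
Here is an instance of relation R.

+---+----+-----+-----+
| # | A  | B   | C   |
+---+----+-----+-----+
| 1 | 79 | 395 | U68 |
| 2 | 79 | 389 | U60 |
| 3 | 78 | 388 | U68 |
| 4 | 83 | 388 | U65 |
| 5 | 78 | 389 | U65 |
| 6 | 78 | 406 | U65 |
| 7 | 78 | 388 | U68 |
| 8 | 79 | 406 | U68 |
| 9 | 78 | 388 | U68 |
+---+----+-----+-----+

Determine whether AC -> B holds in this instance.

No

(A=79, C=U68): rows 1, 8 → B takes values {395, 406} — violation
(A=79, C=U60): row 2 → B = 389 ✓
(A=78, C=U68): rows 3, 7, 9 → B = 388, 388, 388 ✓
(A=83, C=U65): row 4 → B = 388 ✓
(A=78, C=U65): rows 5, 6 → B takes values {389, 406} — violation
Two rows agree on AC but differ on B, so AC -> B does not hold.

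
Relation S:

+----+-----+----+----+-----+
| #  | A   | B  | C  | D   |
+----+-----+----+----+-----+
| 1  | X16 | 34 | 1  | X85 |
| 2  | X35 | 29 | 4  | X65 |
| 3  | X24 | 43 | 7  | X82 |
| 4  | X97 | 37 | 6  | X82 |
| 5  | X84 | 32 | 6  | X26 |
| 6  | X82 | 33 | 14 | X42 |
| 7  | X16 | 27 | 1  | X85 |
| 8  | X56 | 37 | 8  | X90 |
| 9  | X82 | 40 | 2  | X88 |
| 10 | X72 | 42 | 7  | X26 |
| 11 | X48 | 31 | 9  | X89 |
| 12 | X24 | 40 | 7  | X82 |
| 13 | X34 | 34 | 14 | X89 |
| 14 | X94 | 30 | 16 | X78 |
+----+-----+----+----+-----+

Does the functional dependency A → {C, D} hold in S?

A=X16: rows 1, 7 → {C,D} = (1, X85), (1, X85) ✓
A=X35: row 2 → {C,D} = (4, X65) ✓
A=X24: rows 3, 12 → {C,D} = (7, X82), (7, X82) ✓
A=X97: row 4 → {C,D} = (6, X82) ✓
A=X84: row 5 → {C,D} = (6, X26) ✓
A=X82: rows 6, 9 → {C,D} takes values {(14, X42), (2, X88)} — violation
A=X56: row 8 → {C,D} = (8, X90) ✓
A=X72: row 10 → {C,D} = (7, X26) ✓
A=X48: row 11 → {C,D} = (9, X89) ✓
A=X34: row 13 → {C,D} = (14, X89) ✓
A=X94: row 14 → {C,D} = (16, X78) ✓
Two rows agree on A but differ on {C, D}, so A → {C, D} does not hold.

No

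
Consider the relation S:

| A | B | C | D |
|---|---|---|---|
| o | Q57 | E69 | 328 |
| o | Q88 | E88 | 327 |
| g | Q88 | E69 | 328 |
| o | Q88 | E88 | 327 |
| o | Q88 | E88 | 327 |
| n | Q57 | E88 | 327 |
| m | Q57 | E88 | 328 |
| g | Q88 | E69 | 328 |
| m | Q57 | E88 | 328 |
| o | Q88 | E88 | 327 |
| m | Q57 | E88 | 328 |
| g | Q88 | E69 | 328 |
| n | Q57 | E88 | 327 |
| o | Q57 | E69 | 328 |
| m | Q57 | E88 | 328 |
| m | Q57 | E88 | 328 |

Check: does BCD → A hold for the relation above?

(B=Q57, C=E69, D=328): 2 rows → A = o, o ✓
(B=Q88, C=E88, D=327): 4 rows → A = o, o, o, o ✓
(B=Q88, C=E69, D=328): 3 rows → A = g, g, g ✓
(B=Q57, C=E88, D=327): 2 rows → A = n, n ✓
(B=Q57, C=E88, D=328): 5 rows → A = m, m, m, m, m ✓
Every BCD value is associated with a single A value, so BCD → A holds.

Yes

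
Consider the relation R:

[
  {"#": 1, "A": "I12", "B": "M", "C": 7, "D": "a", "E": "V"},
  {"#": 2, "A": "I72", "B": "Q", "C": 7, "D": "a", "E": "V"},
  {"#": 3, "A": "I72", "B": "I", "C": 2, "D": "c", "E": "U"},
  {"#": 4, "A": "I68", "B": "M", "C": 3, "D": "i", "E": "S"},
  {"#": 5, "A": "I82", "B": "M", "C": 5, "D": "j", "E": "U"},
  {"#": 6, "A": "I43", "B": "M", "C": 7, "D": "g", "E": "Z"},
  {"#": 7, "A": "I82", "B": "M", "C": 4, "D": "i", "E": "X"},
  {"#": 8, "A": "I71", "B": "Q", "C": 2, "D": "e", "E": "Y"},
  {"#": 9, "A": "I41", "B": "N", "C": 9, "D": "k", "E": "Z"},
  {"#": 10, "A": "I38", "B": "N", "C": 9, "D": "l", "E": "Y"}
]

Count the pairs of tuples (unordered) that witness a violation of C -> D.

4

C=7: violating pairs (1,6), (2,6) — 2 pairs.
C=2: violating pairs (3,8) — 1 pair.
C=9: violating pairs (9,10) — 1 pair.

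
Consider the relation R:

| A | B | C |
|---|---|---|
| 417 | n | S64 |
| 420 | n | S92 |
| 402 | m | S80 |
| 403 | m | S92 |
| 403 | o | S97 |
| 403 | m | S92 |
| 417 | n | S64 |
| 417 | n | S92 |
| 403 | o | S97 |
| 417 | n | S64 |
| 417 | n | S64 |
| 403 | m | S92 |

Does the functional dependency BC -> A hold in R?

No

(B=n, C=S64): 4 rows → A = 417, 417, 417, 417 ✓
(B=n, C=S92): 2 rows → A takes values {420, 417} — violation
(B=m, C=S80): 1 row → A = 402 ✓
(B=m, C=S92): 3 rows → A = 403, 403, 403 ✓
(B=o, C=S97): 2 rows → A = 403, 403 ✓
Two rows agree on BC but differ on A, so BC -> A does not hold.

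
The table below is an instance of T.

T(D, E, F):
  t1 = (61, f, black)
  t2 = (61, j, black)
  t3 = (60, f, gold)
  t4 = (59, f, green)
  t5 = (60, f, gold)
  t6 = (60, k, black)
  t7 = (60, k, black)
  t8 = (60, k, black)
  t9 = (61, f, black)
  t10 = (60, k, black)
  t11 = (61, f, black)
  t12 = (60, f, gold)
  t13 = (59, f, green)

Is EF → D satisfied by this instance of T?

Yes

(E=f, F=black): rows 1, 9, 11 → D = 61, 61, 61 ✓
(E=j, F=black): row 2 → D = 61 ✓
(E=f, F=gold): rows 3, 5, 12 → D = 60, 60, 60 ✓
(E=f, F=green): rows 4, 13 → D = 59, 59 ✓
(E=k, F=black): rows 6, 7, 8, 10 → D = 60, 60, 60, 60 ✓
Every EF value is associated with a single D value, so EF → D holds.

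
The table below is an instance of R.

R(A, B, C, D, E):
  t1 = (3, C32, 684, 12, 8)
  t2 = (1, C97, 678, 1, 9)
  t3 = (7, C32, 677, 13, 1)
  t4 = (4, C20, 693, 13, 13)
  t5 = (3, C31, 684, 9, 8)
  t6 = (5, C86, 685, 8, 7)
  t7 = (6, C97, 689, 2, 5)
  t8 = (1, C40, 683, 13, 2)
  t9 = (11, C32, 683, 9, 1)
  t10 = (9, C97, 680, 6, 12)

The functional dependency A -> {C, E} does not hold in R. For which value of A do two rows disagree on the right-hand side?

A=3: rows 1, 5 → {C,E} = (684, 8), (684, 8) ✓
A=1: rows 2, 8 → {C,E} takes values {(678, 9), (683, 2)} — violation
A=7: row 3 → {C,E} = (677, 1) ✓
A=4: row 4 → {C,E} = (693, 13) ✓
A=5: row 6 → {C,E} = (685, 7) ✓
A=6: row 7 → {C,E} = (689, 5) ✓
A=11: row 9 → {C,E} = (683, 1) ✓
A=9: row 10 → {C,E} = (680, 12) ✓
The only A value with inconsistent RHS is A=1.

1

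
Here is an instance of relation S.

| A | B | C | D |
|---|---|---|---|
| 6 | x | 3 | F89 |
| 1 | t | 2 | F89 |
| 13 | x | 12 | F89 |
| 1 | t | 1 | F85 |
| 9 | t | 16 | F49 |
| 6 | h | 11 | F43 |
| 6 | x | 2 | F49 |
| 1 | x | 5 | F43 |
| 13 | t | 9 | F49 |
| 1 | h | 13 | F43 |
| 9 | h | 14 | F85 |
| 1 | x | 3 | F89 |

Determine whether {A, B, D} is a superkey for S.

All 12 rows have distinct {A, B, D} values, so {A, B, D} → (all attributes) holds and {A, B, D} is a superkey.

Yes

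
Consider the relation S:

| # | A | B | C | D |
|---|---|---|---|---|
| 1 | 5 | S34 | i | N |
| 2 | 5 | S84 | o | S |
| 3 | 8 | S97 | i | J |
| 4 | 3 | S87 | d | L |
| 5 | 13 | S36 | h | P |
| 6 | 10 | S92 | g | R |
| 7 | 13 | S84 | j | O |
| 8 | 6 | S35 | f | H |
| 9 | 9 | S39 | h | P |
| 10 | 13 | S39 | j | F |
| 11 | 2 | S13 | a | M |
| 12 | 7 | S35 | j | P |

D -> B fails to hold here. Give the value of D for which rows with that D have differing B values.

P

D=N: row 1 → B = S34 ✓
D=S: row 2 → B = S84 ✓
D=J: row 3 → B = S97 ✓
D=L: row 4 → B = S87 ✓
D=P: rows 5, 9, 12 → B takes values {S36, S39, S35} — violation
D=R: row 6 → B = S92 ✓
D=O: row 7 → B = S84 ✓
D=H: row 8 → B = S35 ✓
D=F: row 10 → B = S39 ✓
D=M: row 11 → B = S13 ✓
The only D value with inconsistent B is D=P.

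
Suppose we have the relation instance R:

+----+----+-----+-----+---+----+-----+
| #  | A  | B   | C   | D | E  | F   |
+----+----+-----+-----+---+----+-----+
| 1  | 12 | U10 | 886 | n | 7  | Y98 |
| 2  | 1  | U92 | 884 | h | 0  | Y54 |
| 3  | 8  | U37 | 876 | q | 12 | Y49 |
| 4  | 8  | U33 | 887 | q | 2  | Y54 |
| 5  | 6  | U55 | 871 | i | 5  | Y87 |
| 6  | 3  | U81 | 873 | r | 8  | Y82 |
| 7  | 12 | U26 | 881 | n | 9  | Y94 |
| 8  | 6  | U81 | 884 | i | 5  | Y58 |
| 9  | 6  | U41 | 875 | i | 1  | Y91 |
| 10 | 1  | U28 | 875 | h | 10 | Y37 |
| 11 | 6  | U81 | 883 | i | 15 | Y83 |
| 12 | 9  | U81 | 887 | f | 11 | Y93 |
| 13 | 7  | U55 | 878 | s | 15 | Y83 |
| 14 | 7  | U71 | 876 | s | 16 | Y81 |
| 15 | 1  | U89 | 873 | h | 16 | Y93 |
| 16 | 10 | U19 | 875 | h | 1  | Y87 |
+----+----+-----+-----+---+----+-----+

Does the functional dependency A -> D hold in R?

A=12: rows 1, 7 → D = n, n ✓
A=1: rows 2, 10, 15 → D = h, h, h ✓
A=8: rows 3, 4 → D = q, q ✓
A=6: rows 5, 8, 9, 11 → D = i, i, i, i ✓
A=3: row 6 → D = r ✓
A=9: row 12 → D = f ✓
A=7: rows 13, 14 → D = s, s ✓
A=10: row 16 → D = h ✓
Every A value is associated with a single D value, so A -> D holds.

Yes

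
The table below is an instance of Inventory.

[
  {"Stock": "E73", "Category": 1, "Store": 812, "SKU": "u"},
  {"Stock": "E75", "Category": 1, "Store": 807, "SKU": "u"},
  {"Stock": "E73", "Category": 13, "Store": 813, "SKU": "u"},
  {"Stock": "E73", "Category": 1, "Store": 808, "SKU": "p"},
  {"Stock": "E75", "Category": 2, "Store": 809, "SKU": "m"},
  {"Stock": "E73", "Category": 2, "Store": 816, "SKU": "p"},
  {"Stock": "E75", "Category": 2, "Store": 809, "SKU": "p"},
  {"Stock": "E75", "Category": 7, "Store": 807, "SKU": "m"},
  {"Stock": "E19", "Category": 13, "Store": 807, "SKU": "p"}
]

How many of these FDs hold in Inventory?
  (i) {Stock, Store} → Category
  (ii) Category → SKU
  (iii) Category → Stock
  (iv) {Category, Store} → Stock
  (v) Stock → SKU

1

(i) {Stock, Store} → Category: (Stock=E75, Store=807): 2 rows → Category takes values {1, 7} — violation — fails.
(ii) Category → SKU: Category=1: 3 rows → SKU takes values {u, p} — violation; Category=13: 2 rows → SKU takes values {u, p} — violation; Category=2: 3 rows → SKU takes values {m, p} — violation — fails.
(iii) Category → Stock: Category=1: 3 rows → Stock takes values {E73, E75} — violation; Category=13: 2 rows → Stock takes values {E73, E19} — violation; Category=2: 3 rows → Stock takes values {E75, E73} — violation — fails.
(iv) {Category, Store} → Stock: every LHS value maps to a single RHS value — holds.
(v) Stock → SKU: Stock=E73: 4 rows → SKU takes values {u, p} — violation; Stock=E75: 4 rows → SKU takes values {u, m, p} — violation — fails.
1 of the 5 dependencies holds.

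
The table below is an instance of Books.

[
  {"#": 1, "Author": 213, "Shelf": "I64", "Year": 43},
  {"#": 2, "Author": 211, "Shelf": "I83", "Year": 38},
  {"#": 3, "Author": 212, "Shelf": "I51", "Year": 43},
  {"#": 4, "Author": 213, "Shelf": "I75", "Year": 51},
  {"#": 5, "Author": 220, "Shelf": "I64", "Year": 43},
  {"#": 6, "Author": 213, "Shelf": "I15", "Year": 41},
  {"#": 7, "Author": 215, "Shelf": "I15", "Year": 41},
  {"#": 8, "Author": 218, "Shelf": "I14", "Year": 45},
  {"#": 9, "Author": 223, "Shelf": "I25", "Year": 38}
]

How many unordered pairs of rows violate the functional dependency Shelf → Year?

Shelf=I64: all 2 rows agree on Year — 0 pairs.
Shelf=I15: all 2 rows agree on Year — 0 pairs.

0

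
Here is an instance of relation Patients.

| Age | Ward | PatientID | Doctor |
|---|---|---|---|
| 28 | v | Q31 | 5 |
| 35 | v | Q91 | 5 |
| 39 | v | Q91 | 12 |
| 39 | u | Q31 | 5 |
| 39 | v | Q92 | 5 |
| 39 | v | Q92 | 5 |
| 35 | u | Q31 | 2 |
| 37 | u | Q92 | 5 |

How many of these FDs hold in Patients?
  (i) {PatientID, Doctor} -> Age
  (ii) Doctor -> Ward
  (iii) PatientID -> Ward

0

(i) {PatientID, Doctor} -> Age: (PatientID=Q31, Doctor=5): 2 rows → Age takes values {28, 39} — violation; (PatientID=Q92, Doctor=5): 3 rows → Age takes values {39, 37} — violation — fails.
(ii) Doctor -> Ward: Doctor=5: 6 rows → Ward takes values {v, u} — violation — fails.
(iii) PatientID -> Ward: PatientID=Q31: 3 rows → Ward takes values {v, u} — violation; PatientID=Q92: 3 rows → Ward takes values {v, u} — violation — fails.
None of the 3 dependencies hold.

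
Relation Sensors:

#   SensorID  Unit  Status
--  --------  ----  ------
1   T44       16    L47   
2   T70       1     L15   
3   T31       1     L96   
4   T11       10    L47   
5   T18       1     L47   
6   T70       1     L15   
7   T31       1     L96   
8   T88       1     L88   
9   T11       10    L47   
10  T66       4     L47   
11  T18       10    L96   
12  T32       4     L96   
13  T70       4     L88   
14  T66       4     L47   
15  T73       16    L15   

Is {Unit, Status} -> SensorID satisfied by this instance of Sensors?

Yes

(Unit=16, Status=L47): row 1 → SensorID = T44 ✓
(Unit=1, Status=L15): rows 2, 6 → SensorID = T70, T70 ✓
(Unit=1, Status=L96): rows 3, 7 → SensorID = T31, T31 ✓
(Unit=10, Status=L47): rows 4, 9 → SensorID = T11, T11 ✓
(Unit=1, Status=L47): row 5 → SensorID = T18 ✓
(Unit=1, Status=L88): row 8 → SensorID = T88 ✓
(Unit=4, Status=L47): rows 10, 14 → SensorID = T66, T66 ✓
(Unit=10, Status=L96): row 11 → SensorID = T18 ✓
(Unit=4, Status=L96): row 12 → SensorID = T32 ✓
(Unit=4, Status=L88): row 13 → SensorID = T70 ✓
(Unit=16, Status=L15): row 15 → SensorID = T73 ✓
Every {Unit, Status} value is associated with a single SensorID value, so {Unit, Status} -> SensorID holds.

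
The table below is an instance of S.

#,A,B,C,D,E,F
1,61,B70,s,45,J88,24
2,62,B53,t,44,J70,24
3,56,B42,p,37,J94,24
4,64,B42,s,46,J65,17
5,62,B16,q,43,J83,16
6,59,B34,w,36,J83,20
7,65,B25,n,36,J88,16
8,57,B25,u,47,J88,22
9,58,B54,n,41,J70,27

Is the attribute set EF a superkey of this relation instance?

Yes

All 9 rows have distinct EF values, so EF → (all attributes) holds and EF is a superkey.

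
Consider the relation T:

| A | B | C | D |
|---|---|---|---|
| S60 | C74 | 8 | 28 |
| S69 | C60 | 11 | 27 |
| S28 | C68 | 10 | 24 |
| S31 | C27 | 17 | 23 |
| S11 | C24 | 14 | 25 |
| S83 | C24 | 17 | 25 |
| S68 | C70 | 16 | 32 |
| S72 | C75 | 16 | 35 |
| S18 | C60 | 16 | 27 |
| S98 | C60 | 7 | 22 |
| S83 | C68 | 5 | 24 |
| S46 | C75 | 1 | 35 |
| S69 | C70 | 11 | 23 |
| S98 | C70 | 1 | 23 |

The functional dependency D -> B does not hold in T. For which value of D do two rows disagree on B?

D=28: 1 row → B = C74 ✓
D=27: 2 rows → B = C60, C60 ✓
D=24: 2 rows → B = C68, C68 ✓
D=23: 3 rows → B takes values {C27, C70} — violation
D=25: 2 rows → B = C24, C24 ✓
D=32: 1 row → B = C70 ✓
D=35: 2 rows → B = C75, C75 ✓
D=22: 1 row → B = C60 ✓
The only D value with inconsistent B is D=23.

23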